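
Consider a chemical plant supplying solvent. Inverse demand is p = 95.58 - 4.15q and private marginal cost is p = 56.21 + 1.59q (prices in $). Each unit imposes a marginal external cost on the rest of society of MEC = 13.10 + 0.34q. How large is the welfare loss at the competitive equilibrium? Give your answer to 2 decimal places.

DWL = $19.58

Market equilibrium (private): 56.21 + 1.59q = 95.58 - 4.15q → q_m = 6.8589.
Social marginal cost = private MC + MEC = 69.31 + 1.93q.
Set SMC = demand: 69.31 + 1.93q = 95.58 - 4.15q → q* = 4.3207.
The loss is the area between SMC and demand from q* to q_m; with linear curves that's a triangle of height MEC(q_m).
DWL = ½ × 2.5382 × 15.4320 = 19.5848.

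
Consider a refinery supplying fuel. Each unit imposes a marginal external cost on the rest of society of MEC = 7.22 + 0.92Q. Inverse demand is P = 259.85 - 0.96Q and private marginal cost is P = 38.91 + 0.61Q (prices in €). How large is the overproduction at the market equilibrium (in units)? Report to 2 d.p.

54.89 units

Market equilibrium (private): 38.91 + 0.61Q = 259.85 - 0.96Q → Q_m = 140.7261.
Social marginal cost = private MC + MEC = 46.13 + 1.53Q.
Set SMC = demand: 46.13 + 1.53Q = 259.85 - 0.96Q → Q* = 85.8313.
Gap = |140.7261 − 85.8313| = 54.8948.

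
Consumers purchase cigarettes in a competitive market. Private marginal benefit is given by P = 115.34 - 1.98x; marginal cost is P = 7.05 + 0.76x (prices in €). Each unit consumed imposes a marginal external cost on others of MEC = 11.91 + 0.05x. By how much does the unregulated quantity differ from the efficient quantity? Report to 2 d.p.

Market equilibrium (private): 7.05 + 0.76x = 115.34 - 1.98x → x_m = 39.5219.
Social marginal benefit = demand − MEC = 103.43 - 2.03x.
Set SMB = MC: 103.43 - 2.03x = 7.05 + 0.76x → x* = 34.5448.
Gap = |39.5219 − 34.5448| = 4.9771.

4.98 units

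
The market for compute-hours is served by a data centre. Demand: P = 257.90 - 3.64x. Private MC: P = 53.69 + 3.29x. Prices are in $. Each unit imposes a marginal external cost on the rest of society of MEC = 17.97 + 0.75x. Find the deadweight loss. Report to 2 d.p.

Market equilibrium (private): 53.69 + 3.29x = 257.90 - 3.64x → x_m = 29.4675.
Social marginal cost = private MC + MEC = 71.66 + 4.04x.
Set SMC = demand: 71.66 + 4.04x = 257.90 - 3.64x → x* = 24.2500.
Between x* and x_m the wedge SMC − demand runs linearly from 0 to MEC(x_m), so the loss is a triangle.
DWL = ½ × 5.2175 × 40.0706 = 104.5342.

DWL = $104.53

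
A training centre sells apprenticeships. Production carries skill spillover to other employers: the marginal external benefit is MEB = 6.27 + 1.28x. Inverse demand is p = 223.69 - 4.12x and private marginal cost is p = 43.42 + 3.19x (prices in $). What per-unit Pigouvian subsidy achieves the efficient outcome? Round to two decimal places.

Social marginal cost = private MC − MEB = 37.15 + 1.91x.
Set SMC = demand: 37.15 + 1.91x = 223.69 - 4.12x → x* = 30.9353.
The Pigouvian subsidy equals MEB at x*: 6.27 + 1.28×30.9353 = 45.8672.

subsidy = $45.87 per unit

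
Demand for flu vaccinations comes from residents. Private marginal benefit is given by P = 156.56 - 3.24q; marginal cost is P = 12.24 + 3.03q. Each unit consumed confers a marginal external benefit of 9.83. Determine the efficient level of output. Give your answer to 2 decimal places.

q* = 24.59

Social marginal benefit = demand + MEB = 166.39 - 3.24q.
Set SMB = MC: 166.39 - 3.24q = 12.24 + 3.03q → q* = 24.5853.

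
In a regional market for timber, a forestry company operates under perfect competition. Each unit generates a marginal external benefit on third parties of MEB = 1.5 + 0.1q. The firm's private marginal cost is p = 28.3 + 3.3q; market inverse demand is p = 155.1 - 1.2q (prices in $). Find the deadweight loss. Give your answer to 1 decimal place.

Market equilibrium (private): 28.3 + 3.3q = 155.1 - 1.2q → q_m = 28.1778.
Social marginal cost = private MC − MEB = 26.8 + 3.2q.
Set SMC = demand: 26.8 + 3.2q = 155.1 - 1.2q → q* = 29.1591.
Height of the DWL triangle at q_m is demand(q_m) − SMC(q_m) = MEB(q_m) = 4.3178.
DWL = ½ × 0.9813 × 4.3178 = 2.1185.

DWL = $2.1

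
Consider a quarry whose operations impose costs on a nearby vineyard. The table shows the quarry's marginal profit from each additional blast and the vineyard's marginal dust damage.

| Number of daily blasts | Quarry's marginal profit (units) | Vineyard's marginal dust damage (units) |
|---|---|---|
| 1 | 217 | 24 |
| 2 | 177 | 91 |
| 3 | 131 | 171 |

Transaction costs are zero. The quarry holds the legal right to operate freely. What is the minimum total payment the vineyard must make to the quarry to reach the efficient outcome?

131

Left alone the quarry would choose level 3 (marginal profit stays positive).
Efficient level: k* = 2 (marginal profit ≥ marginal dust damage through 2).
The vineyard must at least cover the quarry's forgone profit from cutting 3→2: 131 = 131.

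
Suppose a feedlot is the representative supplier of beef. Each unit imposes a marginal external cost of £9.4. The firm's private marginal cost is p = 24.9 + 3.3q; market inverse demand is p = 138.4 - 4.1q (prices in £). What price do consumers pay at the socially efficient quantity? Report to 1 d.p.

Social marginal cost = private MC + MEC = 34.3 + 3.3q.
Set SMC = demand: 34.3 + 3.3q = 138.4 - 4.1q → q* = 14.0676.
Consumer price on the demand curve at q*: 138.4 − 4.1×14.0676 = 80.7228.

P = £80.7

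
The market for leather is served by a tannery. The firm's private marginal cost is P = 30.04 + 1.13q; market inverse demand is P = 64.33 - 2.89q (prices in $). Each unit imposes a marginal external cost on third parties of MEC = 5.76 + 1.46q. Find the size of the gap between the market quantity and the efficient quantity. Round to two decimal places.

3.32 units

Market equilibrium (private): 30.04 + 1.13q = 64.33 - 2.89q → q_m = 8.5299.
Social marginal cost = private MC + MEC = 35.80 + 2.59q.
Set SMC = demand: 35.80 + 2.59q = 64.33 - 2.89q → q* = 5.2062.
Gap = |8.5299 − 5.2062| = 3.3237.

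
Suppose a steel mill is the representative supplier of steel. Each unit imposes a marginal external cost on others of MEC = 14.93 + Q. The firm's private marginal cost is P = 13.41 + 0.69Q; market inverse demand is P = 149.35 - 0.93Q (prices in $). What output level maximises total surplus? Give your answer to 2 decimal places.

Social marginal cost = private MC + MEC = 28.34 + 1.69Q.
Set SMC = demand: 28.34 + 1.69Q = 149.35 - 0.93Q → Q* = 46.1870.

Q* = 46.19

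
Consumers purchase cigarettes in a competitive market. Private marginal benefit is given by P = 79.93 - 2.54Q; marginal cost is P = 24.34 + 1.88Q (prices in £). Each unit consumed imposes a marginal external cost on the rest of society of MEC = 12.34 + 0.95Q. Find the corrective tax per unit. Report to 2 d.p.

Social marginal benefit = demand − MEC = 67.59 - 3.49Q.
Set SMB = MC: 67.59 - 3.49Q = 24.34 + 1.88Q → Q* = 8.0540.
The Pigouvian tax equals MEC at Q*: 12.34 + 0.95×8.0540 = 19.9913.

tax = £19.99 per unit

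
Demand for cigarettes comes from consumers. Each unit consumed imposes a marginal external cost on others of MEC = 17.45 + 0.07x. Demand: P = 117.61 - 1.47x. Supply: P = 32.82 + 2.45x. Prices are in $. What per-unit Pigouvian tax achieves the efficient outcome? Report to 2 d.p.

tax = $18.63 per unit

Social marginal benefit = demand − MEC = 100.16 - 1.54x.
Set SMB = MC: 100.16 - 1.54x = 32.82 + 2.45x → x* = 16.8772.
The Pigouvian tax equals MEC at x*: 17.45 + 0.07×16.8772 = 18.6314.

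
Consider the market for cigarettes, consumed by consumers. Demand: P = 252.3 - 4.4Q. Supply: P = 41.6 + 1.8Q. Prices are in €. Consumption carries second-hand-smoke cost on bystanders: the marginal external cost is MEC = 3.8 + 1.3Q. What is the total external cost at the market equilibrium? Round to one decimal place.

€879.8

Market equilibrium (private): 41.6 + 1.8Q = 252.3 - 4.4Q → Q_m = 33.9839.
Total external cost = ∫₀^{Q_m} (3.8 + 1.3Q) dQ = 3.8×33.9839 + ½×1.3×33.9839² = 879.8274.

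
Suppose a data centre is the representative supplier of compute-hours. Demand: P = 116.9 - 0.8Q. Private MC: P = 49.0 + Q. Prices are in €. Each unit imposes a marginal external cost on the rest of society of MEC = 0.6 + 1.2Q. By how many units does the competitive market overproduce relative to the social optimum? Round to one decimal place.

15.3 units

Market equilibrium (private): 49.0 + Q = 116.9 - 0.8Q → Q_m = 37.7222.
Social marginal cost = private MC + MEC = 49.6 + 2.2Q.
Set SMC = demand: 49.6 + 2.2Q = 116.9 - 0.8Q → Q* = 22.4333.
Gap = |37.7222 − 22.4333| = 15.2889.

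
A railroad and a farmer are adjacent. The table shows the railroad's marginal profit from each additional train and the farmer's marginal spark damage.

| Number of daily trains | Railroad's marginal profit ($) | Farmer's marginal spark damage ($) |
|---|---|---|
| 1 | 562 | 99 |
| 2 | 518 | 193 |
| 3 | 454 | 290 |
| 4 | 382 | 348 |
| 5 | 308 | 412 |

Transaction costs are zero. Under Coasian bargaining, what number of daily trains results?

Bargaining reaches the level where marginal profit last exceeds marginal spark damage.
That holds through level 4 (382 ≥ 348) but not at 5 (308 < 412).

4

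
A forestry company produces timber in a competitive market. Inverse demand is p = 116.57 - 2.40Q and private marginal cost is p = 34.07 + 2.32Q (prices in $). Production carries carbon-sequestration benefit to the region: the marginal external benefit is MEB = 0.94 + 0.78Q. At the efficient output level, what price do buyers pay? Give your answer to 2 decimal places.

Social marginal cost = private MC − MEB = 33.13 + 1.54Q.
Set SMC = demand: 33.13 + 1.54Q = 116.57 - 2.40Q → Q* = 21.1777.
Consumer price on the demand curve at Q*: 116.57 − 2.40×21.1777 = 65.7435.

P = $65.74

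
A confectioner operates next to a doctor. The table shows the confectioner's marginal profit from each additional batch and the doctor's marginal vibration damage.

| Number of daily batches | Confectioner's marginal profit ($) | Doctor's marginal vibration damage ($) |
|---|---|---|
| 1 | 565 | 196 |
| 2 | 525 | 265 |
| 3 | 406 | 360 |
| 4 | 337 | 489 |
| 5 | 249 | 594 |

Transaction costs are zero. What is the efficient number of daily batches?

Bargaining reaches the level where marginal profit last exceeds marginal vibration damage.
That holds through level 3 (406 ≥ 360) but not at 4 (337 < 489).

3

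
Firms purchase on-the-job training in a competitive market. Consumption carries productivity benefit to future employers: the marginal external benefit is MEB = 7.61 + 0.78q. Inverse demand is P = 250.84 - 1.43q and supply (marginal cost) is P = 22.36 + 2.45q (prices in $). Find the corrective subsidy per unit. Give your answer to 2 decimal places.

Social marginal benefit = demand + MEB = 258.45 - 0.65q.
Set SMB = MC: 258.45 - 0.65q = 22.36 + 2.45q → q* = 76.1581.
The Pigouvian subsidy equals MEB at q*: 7.61 + 0.78×76.1581 = 67.0133.

subsidy = $67.01 per unit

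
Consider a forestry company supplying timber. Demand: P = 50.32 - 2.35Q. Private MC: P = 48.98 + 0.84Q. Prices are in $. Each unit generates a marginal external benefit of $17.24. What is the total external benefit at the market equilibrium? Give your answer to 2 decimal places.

Market equilibrium (private): 48.98 + 0.84Q = 50.32 - 2.35Q → Q_m = 0.4201.
Total external benefit = MEB × Q_m = 17.24 × 0.4201 = 7.2425.

$7.24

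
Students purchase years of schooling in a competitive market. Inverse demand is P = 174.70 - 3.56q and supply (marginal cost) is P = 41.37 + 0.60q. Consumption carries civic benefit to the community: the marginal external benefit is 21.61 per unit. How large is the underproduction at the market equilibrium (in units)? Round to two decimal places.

Market equilibrium (private): 41.37 + 0.60q = 174.70 - 3.56q → q_m = 32.0505.
Social marginal benefit = demand + MEB = 196.31 - 3.56q.
Set SMB = MC: 196.31 - 3.56q = 41.37 + 0.60q → q* = 37.2452.
Gap = |32.0505 − 37.2452| = 5.1947.

5.19 units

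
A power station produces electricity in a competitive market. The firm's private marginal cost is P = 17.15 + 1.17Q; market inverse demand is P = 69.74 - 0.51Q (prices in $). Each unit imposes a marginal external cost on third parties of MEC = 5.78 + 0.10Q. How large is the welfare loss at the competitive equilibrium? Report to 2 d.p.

DWL = $22.30

Market equilibrium (private): 17.15 + 1.17Q = 69.74 - 0.51Q → Q_m = 31.3036.
Social marginal cost = private MC + MEC = 22.93 + 1.27Q.
Set SMC = demand: 22.93 + 1.27Q = 69.74 - 0.51Q → Q* = 26.2978.
The welfare-loss triangle has base |Q_m − Q*| and height MEC(Q_m) (the vertical gap between SMC and demand is zero at Q* and MEC at Q_m).
DWL = ½ × 5.0058 × 8.9104 = 22.3018.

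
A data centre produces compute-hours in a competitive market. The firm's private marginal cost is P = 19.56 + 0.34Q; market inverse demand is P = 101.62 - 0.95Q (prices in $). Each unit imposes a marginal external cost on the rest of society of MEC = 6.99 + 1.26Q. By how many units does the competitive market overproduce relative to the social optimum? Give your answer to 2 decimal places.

Market equilibrium (private): 19.56 + 0.34Q = 101.62 - 0.95Q → Q_m = 63.6124.
Social marginal cost = private MC + MEC = 26.55 + 1.60Q.
Set SMC = demand: 26.55 + 1.60Q = 101.62 - 0.95Q → Q* = 29.4392.
Gap = |63.6124 − 29.4392| = 34.1732.

34.17 units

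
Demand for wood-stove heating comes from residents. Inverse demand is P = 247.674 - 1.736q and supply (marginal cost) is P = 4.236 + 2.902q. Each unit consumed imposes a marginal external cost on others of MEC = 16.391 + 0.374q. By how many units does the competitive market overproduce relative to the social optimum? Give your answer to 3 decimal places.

7.187 units

Market equilibrium (private): 4.236 + 2.902q = 247.674 - 1.736q → q_m = 52.4877.
Social marginal benefit = demand − MEC = 231.283 - 2.110q.
Set SMB = MC: 231.283 - 2.110q = 4.236 + 2.902q → q* = 45.3007.
Gap = |52.4877 − 45.3007| = 7.1870.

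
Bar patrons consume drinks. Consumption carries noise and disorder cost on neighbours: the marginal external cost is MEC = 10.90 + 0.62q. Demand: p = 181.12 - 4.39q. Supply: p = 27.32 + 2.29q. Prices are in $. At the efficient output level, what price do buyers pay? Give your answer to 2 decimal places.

P = $95.18

Social marginal benefit = demand − MEC = 170.22 - 5.01q.
Set SMB = MC: 170.22 - 5.01q = 27.32 + 2.29q → q* = 19.5753.
Consumer price on the demand curve at q*: 181.12 − 4.39×19.5753 = 95.1844.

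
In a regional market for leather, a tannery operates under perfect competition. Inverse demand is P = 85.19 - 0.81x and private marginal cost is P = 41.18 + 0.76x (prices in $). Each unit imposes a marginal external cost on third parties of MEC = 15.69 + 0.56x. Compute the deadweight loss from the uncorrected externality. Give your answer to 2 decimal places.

DWL = $231.27

Market equilibrium (private): 41.18 + 0.76x = 85.19 - 0.81x → x_m = 28.0318.
Social marginal cost = private MC + MEC = 56.87 + 1.32x.
Set SMC = demand: 56.87 + 1.32x = 85.19 - 0.81x → x* = 13.2958.
Height of the DWL triangle at x_m is SMC(x_m) − demand(x_m) = MEC(x_m) = 31.3878.
DWL = ½ × 14.7360 × 31.3878 = 231.2653.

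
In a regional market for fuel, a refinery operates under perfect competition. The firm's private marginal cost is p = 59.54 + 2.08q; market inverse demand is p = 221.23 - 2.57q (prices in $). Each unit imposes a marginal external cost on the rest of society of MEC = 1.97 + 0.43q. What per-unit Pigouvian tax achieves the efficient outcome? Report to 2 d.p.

tax = $15.49 per unit

Social marginal cost = private MC + MEC = 61.51 + 2.51q.
Set SMC = demand: 61.51 + 2.51q = 221.23 - 2.57q → q* = 31.4409.
The Pigouvian tax equals MEC at q*: 1.97 + 0.43×31.4409 = 15.4896.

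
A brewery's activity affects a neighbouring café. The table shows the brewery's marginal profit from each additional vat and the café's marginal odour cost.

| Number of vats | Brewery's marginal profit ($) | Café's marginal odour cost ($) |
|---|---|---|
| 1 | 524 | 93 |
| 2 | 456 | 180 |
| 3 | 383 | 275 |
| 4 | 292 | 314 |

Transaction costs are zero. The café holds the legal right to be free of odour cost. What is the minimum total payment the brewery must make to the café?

$548

Efficient level: marginal profit ≥ marginal odour cost through level 3, so k* = 3.
With the café holding the right, the brewery must at least compensate total damage at k*: 93 + 180 + 275 = 548.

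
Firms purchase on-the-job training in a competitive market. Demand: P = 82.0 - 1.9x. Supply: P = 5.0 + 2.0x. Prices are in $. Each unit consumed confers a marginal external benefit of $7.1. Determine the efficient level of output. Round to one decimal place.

x* = 21.6

Social marginal benefit = demand + MEB = 89.1 - 1.9x.
Set SMB = MC: 89.1 - 1.9x = 5.0 + 2.0x → x* = 21.5641.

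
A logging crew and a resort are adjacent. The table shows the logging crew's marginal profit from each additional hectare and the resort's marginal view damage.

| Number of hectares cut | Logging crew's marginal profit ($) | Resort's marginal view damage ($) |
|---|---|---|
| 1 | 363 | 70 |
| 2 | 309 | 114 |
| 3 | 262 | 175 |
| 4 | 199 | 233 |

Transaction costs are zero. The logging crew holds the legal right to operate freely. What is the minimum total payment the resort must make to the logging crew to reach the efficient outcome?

$199

Left alone the logging crew would choose level 4 (marginal profit stays positive).
Efficient level: k* = 3 (marginal profit ≥ marginal view damage through 3).
The resort must at least cover the logging crew's forgone profit from cutting 4→3: 199 = 199.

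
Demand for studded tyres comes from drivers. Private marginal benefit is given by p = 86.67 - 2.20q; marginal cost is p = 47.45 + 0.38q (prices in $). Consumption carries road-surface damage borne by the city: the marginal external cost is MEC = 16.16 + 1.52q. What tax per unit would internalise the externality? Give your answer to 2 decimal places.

tax = $24.71 per unit

Social marginal benefit = demand − MEC = 70.51 - 3.72q.
Set SMB = MC: 70.51 - 3.72q = 47.45 + 0.38q → q* = 5.6244.
The Pigouvian tax equals MEC at q*: 16.16 + 1.52×5.6244 = 24.7091.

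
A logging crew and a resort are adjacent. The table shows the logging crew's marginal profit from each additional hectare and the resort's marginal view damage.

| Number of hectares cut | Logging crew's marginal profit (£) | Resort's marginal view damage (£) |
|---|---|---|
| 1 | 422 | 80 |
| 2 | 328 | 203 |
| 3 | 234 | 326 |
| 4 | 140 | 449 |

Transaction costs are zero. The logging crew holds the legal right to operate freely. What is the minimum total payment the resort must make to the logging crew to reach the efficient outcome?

£374

Left alone the logging crew would choose level 4 (marginal profit stays positive).
Efficient level: k* = 2 (marginal profit ≥ marginal view damage through 2).
The resort must at least cover the logging crew's forgone profit from cutting 4→2: 234 + 140 = 374.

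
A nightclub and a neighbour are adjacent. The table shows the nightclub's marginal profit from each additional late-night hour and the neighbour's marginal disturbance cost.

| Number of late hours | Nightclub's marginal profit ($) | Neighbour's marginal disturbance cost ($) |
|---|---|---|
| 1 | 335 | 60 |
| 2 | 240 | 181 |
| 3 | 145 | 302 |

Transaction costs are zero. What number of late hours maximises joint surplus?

2

Bargaining reaches the level where marginal profit last exceeds marginal disturbance cost.
That holds through level 2 (240 ≥ 181) but not at 3 (145 < 302).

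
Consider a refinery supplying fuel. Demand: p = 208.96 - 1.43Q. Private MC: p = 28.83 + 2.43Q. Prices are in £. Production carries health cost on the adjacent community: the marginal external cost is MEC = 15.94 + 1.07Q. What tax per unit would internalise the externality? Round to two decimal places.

Social marginal cost = private MC + MEC = 44.77 + 3.50Q.
Set SMC = demand: 44.77 + 3.50Q = 208.96 - 1.43Q → Q* = 33.3043.
The Pigouvian tax equals MEC at Q*: 15.94 + 1.07×33.3043 = 51.5756.

tax = £51.58 per unit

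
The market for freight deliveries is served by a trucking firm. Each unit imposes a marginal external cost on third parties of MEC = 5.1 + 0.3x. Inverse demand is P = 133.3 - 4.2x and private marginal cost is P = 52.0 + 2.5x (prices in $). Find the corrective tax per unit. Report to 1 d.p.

Social marginal cost = private MC + MEC = 57.1 + 2.8x.
Set SMC = demand: 57.1 + 2.8x = 133.3 - 4.2x → x* = 10.8857.
The Pigouvian tax equals MEC at x*: 5.1 + 0.3×10.8857 = 8.3657.

tax = $8.4 per unit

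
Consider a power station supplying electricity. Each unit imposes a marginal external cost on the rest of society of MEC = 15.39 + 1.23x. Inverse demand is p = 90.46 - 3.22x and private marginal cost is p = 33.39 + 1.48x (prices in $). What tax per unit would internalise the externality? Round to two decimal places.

Social marginal cost = private MC + MEC = 48.78 + 2.71x.
Set SMC = demand: 48.78 + 2.71x = 90.46 - 3.22x → x* = 7.0287.
The Pigouvian tax equals MEC at x*: 15.39 + 1.23×7.0287 = 24.0353.

tax = $24.04 per unit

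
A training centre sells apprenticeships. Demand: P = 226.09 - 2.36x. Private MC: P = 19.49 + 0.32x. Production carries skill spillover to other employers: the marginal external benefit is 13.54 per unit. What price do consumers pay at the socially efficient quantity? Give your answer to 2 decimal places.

Social marginal cost = private MC − MEB = 5.95 + 0.32x.
Set SMC = demand: 5.95 + 0.32x = 226.09 - 2.36x → x* = 82.1418.
Consumer price on the demand curve at x*: 226.09 − 2.36×82.1418 = 32.2354.

P = 32.24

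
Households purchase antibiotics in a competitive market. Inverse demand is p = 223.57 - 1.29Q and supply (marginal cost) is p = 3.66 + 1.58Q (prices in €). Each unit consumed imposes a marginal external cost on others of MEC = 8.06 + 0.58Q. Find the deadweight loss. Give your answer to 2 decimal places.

Market equilibrium (private): 3.66 + 1.58Q = 223.57 - 1.29Q → Q_m = 76.6237.
Social marginal benefit = demand − MEC = 215.51 - 1.87Q.
Set SMB = MC: 215.51 - 1.87Q = 3.66 + 1.58Q → Q* = 61.4058.
Between Q* and Q_m the wedge MC − SMB runs linearly from 0 to MEC(Q_m), so the loss is a triangle.
DWL = ½ × 15.2179 × 52.5017 = 399.4828.

DWL = €399.48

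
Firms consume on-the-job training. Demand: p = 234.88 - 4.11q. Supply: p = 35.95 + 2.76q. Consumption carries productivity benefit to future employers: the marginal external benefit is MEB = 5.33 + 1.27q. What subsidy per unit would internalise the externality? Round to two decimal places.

Social marginal benefit = demand + MEB = 240.21 - 2.84q.
Set SMB = MC: 240.21 - 2.84q = 35.95 + 2.76q → q* = 36.4750.
The Pigouvian subsidy equals MEB at q*: 5.33 + 1.27×36.4750 = 51.6533.

subsidy = 51.65 per unit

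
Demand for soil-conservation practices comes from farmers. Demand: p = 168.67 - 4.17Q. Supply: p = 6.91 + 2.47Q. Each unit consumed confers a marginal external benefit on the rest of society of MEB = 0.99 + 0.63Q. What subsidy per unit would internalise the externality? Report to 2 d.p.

subsidy = 18.05 per unit

Social marginal benefit = demand + MEB = 169.66 - 3.54Q.
Set SMB = MC: 169.66 - 3.54Q = 6.91 + 2.47Q → Q* = 27.0799.
The Pigouvian subsidy equals MEB at Q*: 0.99 + 0.63×27.0799 = 18.0503.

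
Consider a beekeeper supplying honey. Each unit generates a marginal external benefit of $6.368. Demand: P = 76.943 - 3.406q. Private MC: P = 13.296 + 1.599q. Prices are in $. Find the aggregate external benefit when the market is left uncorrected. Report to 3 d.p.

$80.980

Market equilibrium (private): 13.296 + 1.599q = 76.943 - 3.406q → q_m = 12.7167.
Total external benefit = MEB × q_m = 6.368 × 12.7167 = 80.9799.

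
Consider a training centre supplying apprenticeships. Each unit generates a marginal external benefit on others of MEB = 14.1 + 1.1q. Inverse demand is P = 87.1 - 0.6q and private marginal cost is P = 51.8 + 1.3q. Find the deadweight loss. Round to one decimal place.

DWL = 745.5

Market equilibrium (private): 51.8 + 1.3q = 87.1 - 0.6q → q_m = 18.5789.
Social marginal cost = private MC − MEB = 37.7 + 0.2q.
Set SMC = demand: 37.7 + 0.2q = 87.1 - 0.6q → q* = 61.7500.
The loss is the area between SMC and demand from q* to q_m; with linear curves that's a triangle of height MEB(q_m).
DWL = ½ × 43.1711 × 34.5368 = 745.4958.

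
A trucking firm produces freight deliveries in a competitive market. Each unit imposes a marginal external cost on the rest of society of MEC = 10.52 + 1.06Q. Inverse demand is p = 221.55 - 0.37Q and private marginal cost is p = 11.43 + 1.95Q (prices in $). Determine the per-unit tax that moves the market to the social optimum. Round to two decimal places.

Social marginal cost = private MC + MEC = 21.95 + 3.01Q.
Set SMC = demand: 21.95 + 3.01Q = 221.55 - 0.37Q → Q* = 59.0533.
The Pigouvian tax equals MEC at Q*: 10.52 + 1.06×59.0533 = 73.1165.

tax = $73.12 per unit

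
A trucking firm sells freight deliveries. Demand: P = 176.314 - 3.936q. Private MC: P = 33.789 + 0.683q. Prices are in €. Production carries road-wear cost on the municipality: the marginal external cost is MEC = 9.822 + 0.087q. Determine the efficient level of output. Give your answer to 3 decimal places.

q* = 28.199

Social marginal cost = private MC + MEC = 43.611 + 0.770q.
Set SMC = demand: 43.611 + 0.770q = 176.314 - 3.936q → q* = 28.1987.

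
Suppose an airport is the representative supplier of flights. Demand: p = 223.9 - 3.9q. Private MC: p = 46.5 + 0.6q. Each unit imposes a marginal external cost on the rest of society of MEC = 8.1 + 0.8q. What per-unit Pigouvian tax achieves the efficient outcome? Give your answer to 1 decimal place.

tax = 33.7 per unit

Social marginal cost = private MC + MEC = 54.6 + 1.4q.
Set SMC = demand: 54.6 + 1.4q = 223.9 - 3.9q → q* = 31.9434.
The Pigouvian tax equals MEC at q*: 8.1 + 0.8×31.9434 = 33.6547.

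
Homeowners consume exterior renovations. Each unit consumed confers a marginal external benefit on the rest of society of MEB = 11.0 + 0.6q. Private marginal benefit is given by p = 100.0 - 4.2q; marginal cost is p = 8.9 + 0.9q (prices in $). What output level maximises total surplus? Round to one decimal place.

q* = 22.7

Social marginal benefit = demand + MEB = 111.0 - 3.6q.
Set SMB = MC: 111.0 - 3.6q = 8.9 + 0.9q → q* = 22.6889.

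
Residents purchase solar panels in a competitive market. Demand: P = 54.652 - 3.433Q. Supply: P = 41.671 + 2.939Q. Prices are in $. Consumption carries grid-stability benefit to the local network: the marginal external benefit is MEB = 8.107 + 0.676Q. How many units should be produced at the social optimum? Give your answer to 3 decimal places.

Q* = 3.702

Social marginal benefit = demand + MEB = 62.759 - 2.757Q.
Set SMB = MC: 62.759 - 2.757Q = 41.671 + 2.939Q → Q* = 3.7022.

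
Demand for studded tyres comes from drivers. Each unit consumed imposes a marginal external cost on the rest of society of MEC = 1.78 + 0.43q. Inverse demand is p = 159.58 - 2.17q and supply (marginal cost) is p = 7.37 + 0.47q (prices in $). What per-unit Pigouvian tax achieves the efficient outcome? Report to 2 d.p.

tax = $22.85 per unit

Social marginal benefit = demand − MEC = 157.80 - 2.60q.
Set SMB = MC: 157.80 - 2.60q = 7.37 + 0.47q → q* = 49.0000.
The Pigouvian tax equals MEC at q*: 1.78 + 0.43×49.0000 = 22.8500.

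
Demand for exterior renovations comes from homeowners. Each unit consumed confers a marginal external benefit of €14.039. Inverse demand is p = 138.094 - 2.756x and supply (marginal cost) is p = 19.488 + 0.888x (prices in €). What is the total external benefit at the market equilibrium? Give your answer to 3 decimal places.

€456.946

Market equilibrium (private): 19.488 + 0.888x = 138.094 - 2.756x → x_m = 32.5483.
Total external benefit = MEB × x_m = 14.039 × 32.5483 = 456.9456.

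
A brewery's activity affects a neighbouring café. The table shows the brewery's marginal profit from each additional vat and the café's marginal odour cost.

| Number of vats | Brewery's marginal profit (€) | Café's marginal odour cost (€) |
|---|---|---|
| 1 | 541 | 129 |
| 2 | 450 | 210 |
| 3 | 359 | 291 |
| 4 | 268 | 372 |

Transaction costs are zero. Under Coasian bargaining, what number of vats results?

Bargaining reaches the level where marginal profit last exceeds marginal odour cost.
That holds through level 3 (359 ≥ 291) but not at 4 (268 < 372).

3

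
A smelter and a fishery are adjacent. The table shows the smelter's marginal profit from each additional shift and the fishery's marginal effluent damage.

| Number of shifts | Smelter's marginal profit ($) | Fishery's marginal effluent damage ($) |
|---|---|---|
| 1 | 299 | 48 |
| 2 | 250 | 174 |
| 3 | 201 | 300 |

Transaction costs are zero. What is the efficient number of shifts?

2

Bargaining reaches the level where marginal profit last exceeds marginal effluent damage.
That holds through level 2 (250 ≥ 174) but not at 3 (201 < 300).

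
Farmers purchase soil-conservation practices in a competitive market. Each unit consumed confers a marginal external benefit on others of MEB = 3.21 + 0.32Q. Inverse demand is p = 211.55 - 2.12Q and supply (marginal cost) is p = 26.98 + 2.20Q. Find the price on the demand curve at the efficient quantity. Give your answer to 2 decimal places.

P = 112.03

Social marginal benefit = demand + MEB = 214.76 - 1.80Q.
Set SMB = MC: 214.76 - 1.80Q = 26.98 + 2.20Q → Q* = 46.9450.
Consumer price on the demand curve at Q*: 211.55 − 2.12×46.9450 = 112.0266.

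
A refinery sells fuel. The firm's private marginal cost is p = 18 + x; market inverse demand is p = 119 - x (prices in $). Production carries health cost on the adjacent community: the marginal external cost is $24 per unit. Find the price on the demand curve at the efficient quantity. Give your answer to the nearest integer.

P = $81

Social marginal cost = private MC + MEC = 42 + x.
Set SMC = demand: 42 + x = 119 - x → x* = 38.5000.
Consumer price on the demand curve at x*: 119 − 1×38.5000 = 80.5000.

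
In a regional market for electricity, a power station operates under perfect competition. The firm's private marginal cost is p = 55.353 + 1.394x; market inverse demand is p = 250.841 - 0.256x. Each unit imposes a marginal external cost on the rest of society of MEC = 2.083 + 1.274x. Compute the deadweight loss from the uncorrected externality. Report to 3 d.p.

Market equilibrium (private): 55.353 + 1.394x = 250.841 - 0.256x → x_m = 118.4776.
Social marginal cost = private MC + MEC = 57.436 + 2.668x.
Set SMC = demand: 57.436 + 2.668x = 250.841 - 0.256x → x* = 66.1440.
The welfare-loss triangle has base |x_m − x*| and height MEC(x_m) (the vertical gap between SMC and demand is zero at x* and MEC at x_m).
DWL = ½ × 52.3336 × 153.0234 = 4004.1327.

DWL = 4004.133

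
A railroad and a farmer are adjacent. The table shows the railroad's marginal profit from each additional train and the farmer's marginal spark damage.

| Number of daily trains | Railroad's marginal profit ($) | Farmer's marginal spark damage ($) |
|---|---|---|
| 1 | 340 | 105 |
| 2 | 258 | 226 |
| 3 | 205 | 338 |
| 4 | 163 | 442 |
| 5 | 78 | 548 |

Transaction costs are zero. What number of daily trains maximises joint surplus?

2

Bargaining reaches the level where marginal profit last exceeds marginal spark damage.
That holds through level 2 (258 ≥ 226) but not at 3 (205 < 338).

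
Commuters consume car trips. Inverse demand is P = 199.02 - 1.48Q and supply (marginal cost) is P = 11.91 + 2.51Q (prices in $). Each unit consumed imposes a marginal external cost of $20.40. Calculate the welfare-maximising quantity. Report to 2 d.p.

Q* = 41.78

Social marginal benefit = demand − MEC = 178.62 - 1.48Q.
Set SMB = MC: 178.62 - 1.48Q = 11.91 + 2.51Q → Q* = 41.7820.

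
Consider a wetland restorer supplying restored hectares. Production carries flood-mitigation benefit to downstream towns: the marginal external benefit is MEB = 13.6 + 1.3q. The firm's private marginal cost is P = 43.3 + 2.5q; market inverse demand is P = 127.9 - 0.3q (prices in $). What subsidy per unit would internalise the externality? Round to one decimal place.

subsidy = $98.7 per unit

Social marginal cost = private MC − MEB = 29.7 + 1.2q.
Set SMC = demand: 29.7 + 1.2q = 127.9 - 0.3q → q* = 65.4667.
The Pigouvian subsidy equals MEB at q*: 13.6 + 1.3×65.4667 = 98.7067.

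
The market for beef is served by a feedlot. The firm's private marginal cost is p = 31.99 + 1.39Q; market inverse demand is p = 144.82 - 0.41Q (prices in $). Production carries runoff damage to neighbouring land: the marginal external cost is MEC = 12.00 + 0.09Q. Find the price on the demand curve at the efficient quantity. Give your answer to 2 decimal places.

P = $122.95

Social marginal cost = private MC + MEC = 43.99 + 1.48Q.
Set SMC = demand: 43.99 + 1.48Q = 144.82 - 0.41Q → Q* = 53.3492.
Consumer price on the demand curve at Q*: 144.82 − 0.41×53.3492 = 122.9468.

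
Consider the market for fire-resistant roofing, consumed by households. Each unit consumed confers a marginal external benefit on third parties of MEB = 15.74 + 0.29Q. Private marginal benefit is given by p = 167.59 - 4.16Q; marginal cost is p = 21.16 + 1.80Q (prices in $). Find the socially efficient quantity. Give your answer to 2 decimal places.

Q* = 28.60

Social marginal benefit = demand + MEB = 183.33 - 3.87Q.
Set SMB = MC: 183.33 - 3.87Q = 21.16 + 1.80Q → Q* = 28.6014.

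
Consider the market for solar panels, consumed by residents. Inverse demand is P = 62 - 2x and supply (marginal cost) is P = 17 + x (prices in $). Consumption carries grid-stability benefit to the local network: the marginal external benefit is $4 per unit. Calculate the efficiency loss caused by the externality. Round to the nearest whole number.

DWL = $3

Market equilibrium (private): 17 + x = 62 - 2x → x_m = 15.0000.
Social marginal benefit = demand + MEB = 66 - 2x.
Set SMB = MC: 66 - 2x = 17 + x → x* = 16.3333.
Between x* and x_m the wedge SMB − MC runs linearly from 0 to MEB(x_m), so the loss is a triangle.
DWL = ½ × 1.3333 × 4.0000 = 2.6666.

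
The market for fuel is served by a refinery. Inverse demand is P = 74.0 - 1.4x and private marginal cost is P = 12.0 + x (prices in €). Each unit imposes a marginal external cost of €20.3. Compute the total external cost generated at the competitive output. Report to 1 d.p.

€524.4

Market equilibrium (private): 12.0 + x = 74.0 - 1.4x → x_m = 25.8333.
Total external cost = MEC × x_m = 20.3 × 25.8333 = 524.4160.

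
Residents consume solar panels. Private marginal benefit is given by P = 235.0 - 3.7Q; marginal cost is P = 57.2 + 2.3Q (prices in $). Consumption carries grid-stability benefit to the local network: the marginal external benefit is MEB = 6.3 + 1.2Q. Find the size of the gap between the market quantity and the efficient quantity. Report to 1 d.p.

8.7 units

Market equilibrium (private): 57.2 + 2.3Q = 235.0 - 3.7Q → Q_m = 29.6333.
Social marginal benefit = demand + MEB = 241.3 - 2.5Q.
Set SMB = MC: 241.3 - 2.5Q = 57.2 + 2.3Q → Q* = 38.3542.
Gap = |29.6333 − 38.3542| = 8.7209.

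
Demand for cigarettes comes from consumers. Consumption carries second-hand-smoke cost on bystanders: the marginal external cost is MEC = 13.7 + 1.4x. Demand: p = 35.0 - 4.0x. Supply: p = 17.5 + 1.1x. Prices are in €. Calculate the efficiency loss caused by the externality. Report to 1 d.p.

DWL = €26.3

Market equilibrium (private): 17.5 + 1.1x = 35.0 - 4.0x → x_m = 3.4314.
Social marginal benefit = demand − MEC = 21.3 - 5.4x.
Set SMB = MC: 21.3 - 5.4x = 17.5 + 1.1x → x* = 0.5846.
Height of the DWL triangle at x_m is MC(x_m) − SMB(x_m) = MEC(x_m) = 18.5039.
DWL = ½ × 2.8468 × 18.5039 = 26.3385.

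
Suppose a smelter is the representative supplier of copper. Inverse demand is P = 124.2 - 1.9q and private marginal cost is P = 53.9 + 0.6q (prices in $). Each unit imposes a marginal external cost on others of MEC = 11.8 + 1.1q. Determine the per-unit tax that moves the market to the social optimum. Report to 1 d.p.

tax = $29.7 per unit

Social marginal cost = private MC + MEC = 65.7 + 1.7q.
Set SMC = demand: 65.7 + 1.7q = 124.2 - 1.9q → q* = 16.2500.
The Pigouvian tax equals MEC at q*: 11.8 + 1.1×16.2500 = 29.6750.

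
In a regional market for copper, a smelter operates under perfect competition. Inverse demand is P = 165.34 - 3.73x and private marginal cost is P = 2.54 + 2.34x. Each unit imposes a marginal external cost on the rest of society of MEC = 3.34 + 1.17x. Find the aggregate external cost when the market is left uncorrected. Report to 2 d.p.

Market equilibrium (private): 2.54 + 2.34x = 165.34 - 3.73x → x_m = 26.8204.
Total external cost = ∫₀^{x_m} (3.34 + 1.17x) dx = 3.34×26.8204 + ½×1.17×26.8204² = 510.3904.

510.39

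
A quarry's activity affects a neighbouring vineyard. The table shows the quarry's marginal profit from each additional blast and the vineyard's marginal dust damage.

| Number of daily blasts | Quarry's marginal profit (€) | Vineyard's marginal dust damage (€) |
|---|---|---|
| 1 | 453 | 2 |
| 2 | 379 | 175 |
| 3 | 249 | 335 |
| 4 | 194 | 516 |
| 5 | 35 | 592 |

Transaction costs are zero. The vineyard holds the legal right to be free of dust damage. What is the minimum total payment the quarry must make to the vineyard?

€177

Efficient level: marginal profit ≥ marginal dust damage through level 2, so k* = 2.
With the vineyard holding the right, the quarry must at least compensate total damage at k*: 2 + 175 = 177.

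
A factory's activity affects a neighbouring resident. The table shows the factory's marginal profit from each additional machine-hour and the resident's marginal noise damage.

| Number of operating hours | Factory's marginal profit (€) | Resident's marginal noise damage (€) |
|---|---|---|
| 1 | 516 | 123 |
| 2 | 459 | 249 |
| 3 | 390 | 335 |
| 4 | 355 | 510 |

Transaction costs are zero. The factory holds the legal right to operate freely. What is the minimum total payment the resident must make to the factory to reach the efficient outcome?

Left alone the factory would choose level 4 (marginal profit stays positive).
Efficient level: k* = 3 (marginal profit ≥ marginal noise damage through 3).
The resident must at least cover the factory's forgone profit from cutting 4→3: 355 = 355.

€355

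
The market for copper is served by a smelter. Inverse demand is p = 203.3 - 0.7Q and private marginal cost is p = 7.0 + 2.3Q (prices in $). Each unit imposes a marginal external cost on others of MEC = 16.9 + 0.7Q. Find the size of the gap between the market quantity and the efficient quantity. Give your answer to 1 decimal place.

Market equilibrium (private): 7.0 + 2.3Q = 203.3 - 0.7Q → Q_m = 65.4333.
Social marginal cost = private MC + MEC = 23.9 + 3.0Q.
Set SMC = demand: 23.9 + 3.0Q = 203.3 - 0.7Q → Q* = 48.4865.
Gap = |65.4333 − 48.4865| = 16.9468.

16.9 units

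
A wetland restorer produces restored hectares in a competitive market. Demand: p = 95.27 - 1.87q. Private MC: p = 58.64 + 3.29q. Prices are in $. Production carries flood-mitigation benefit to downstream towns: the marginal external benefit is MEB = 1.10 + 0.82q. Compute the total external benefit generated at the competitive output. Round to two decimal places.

Market equilibrium (private): 58.64 + 3.29q = 95.27 - 1.87q → q_m = 7.0988.
Total external benefit = ∫₀^{q_m} (1.10 + 0.82q) dq = 1.10×7.0988 + ½×0.82×7.0988² = 28.4698.

$28.47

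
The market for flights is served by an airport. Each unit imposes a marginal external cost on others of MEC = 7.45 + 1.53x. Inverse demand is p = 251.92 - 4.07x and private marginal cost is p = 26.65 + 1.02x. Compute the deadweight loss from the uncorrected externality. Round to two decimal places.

DWL = 426.71

Market equilibrium (private): 26.65 + 1.02x = 251.92 - 4.07x → x_m = 44.2574.
Social marginal cost = private MC + MEC = 34.10 + 2.55x.
Set SMC = demand: 34.10 + 2.55x = 251.92 - 4.07x → x* = 32.9033.
The welfare-loss triangle has base |x_m − x*| and height MEC(x_m) (the vertical gap between SMC and demand is zero at x* and MEC at x_m).
DWL = ½ × 11.3541 × 75.1638 = 426.7087.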